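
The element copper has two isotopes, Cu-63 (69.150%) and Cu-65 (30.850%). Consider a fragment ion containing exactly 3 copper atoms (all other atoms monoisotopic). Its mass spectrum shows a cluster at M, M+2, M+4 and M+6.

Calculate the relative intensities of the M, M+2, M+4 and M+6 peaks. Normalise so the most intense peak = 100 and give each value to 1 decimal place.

74.7 : 100.0 : 44.6 : 6.6

Expanding (0.69150 + 0.30850)^3:
P(M) = 0.69150^3 = 0.330656
P(M+2) = 3 × 0.69150^2 × 0.30850^1 = 0.442548
P(M+4) = 3 × 0.69150^1 × 0.30850^2 = 0.197435
P(M+6) = 0.30850^3 = 0.029361
The M+2 peak is largest (0.442548); scaling to 100 gives 74.7 : 100.0 : 44.6 : 6.6.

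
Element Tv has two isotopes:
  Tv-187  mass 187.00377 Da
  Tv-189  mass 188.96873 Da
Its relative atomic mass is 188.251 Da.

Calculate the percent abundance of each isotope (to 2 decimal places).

Let x be the fractional abundance of Tv-187; then Tv-189 has abundance 1 − x.
187.00377·x + 188.96873·(1 − x) = 188.251
(187.00377 − 188.96873)·x = 188.251 − 188.96873
x = -0.71773 / -1.96496 = 0.36526 → 36.53% Tv-187, 63.47% Tv-189.

Tv-187: 36.53%, Tv-189: 63.47%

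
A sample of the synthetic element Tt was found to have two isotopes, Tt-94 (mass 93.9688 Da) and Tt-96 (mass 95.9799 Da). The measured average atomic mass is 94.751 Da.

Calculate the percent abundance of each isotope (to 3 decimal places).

With x = fraction of Tt-94 (so Tt-96 is 1 − x):
93.9688·x + 95.9799·(1 − x) = 94.751
(93.9688 − 95.9799)·x = 94.751 − 95.9799
x = -1.2289 / -2.0111 = 0.61106 → 61.106% Tt-94, 38.894% Tt-96.

Tt-94: 61.106%, Tt-96: 38.894%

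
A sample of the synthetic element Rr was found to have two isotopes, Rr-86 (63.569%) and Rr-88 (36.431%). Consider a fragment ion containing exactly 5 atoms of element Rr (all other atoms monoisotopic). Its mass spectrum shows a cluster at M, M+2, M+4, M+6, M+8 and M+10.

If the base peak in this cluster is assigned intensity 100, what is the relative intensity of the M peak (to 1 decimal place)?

30.4

(0.63569 + 0.36431)^5 gives M 0.1038, M+2 0.2975, M+4 0.3409, M+6 0.1954, M+8 0.0560, M+10 0.0064; the largest is M+4.
P(M+4) = C(5,2) × 0.63569^3 × 0.36431^2 = 10 × 0.25688346 × 0.13272178 = 0.340940 (base)
P(M) = C(5,0) × 0.63569^5 × 0.36431^0 = 1 × 0.10380706 × 1.0000 = 0.103807
Relative intensity = 0.103807 / 0.340940 × 100 = 30.4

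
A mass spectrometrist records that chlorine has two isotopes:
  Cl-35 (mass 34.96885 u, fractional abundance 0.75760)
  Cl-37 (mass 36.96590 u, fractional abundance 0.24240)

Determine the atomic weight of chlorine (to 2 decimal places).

35.45 u

Ar = Σ fᵢ·mᵢ = 0.75760 × 34.96885 + 0.24240 × 36.96590
= 26.492401 + 8.960534 = 35.452935 u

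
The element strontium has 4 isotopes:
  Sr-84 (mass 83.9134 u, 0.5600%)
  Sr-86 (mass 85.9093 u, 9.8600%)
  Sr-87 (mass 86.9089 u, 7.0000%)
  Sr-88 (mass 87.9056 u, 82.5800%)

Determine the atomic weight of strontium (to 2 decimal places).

87.62 u

The abundance-weighted mean is 0.005600 × 83.9134 + 0.098600 × 85.9093 + 0.070000 × 86.9089 + 0.825800 × 87.9056
= 0.46992 + 8.47066 + 6.08362 + 72.59244 = 87.61664 u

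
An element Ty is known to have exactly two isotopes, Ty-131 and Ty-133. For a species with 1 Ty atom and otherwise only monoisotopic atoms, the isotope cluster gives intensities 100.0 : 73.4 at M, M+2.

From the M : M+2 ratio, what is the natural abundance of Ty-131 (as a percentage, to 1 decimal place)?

Let p = fractional abundance of Ty-131. I(M+2)/I(M) = [C(1,1)·p^0·(1−p)] / p^1 = 1·(1−p)/p = 73.4/100.0 = 0.7340
(1−p)/p = 0.7340/1 = 0.7340  ⇒  p = 1/(1 + 0.7340) = 0.5767
Ty-131: 57.7%, Ty-133: 42.3%.

57.7%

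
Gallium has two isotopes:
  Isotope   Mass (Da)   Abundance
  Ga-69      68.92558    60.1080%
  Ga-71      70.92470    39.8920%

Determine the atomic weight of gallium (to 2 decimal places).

69.72 Da

Weight each isotope mass by its fractional abundance: 0.601080 × 68.92558 + 0.398920 × 70.92470
= 41.429788 + 28.293281 = 69.723069 Da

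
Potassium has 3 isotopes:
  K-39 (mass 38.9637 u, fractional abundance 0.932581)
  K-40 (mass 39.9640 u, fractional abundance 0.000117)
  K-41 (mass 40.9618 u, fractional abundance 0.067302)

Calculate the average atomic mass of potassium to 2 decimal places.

The abundance-weighted mean is 0.932581 × 38.9637 + 0.000117 × 39.9640 + 0.067302 × 40.9618
= 36.33681 + 0.00468 + 2.75681 = 39.09830 u

39.10 u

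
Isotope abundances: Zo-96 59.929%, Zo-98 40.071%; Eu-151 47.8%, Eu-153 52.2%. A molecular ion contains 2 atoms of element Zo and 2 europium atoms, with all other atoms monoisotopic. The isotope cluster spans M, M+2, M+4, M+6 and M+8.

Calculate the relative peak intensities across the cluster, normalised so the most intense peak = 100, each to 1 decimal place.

21.9 : 77.2 : 100.0 : 56.4 : 11.7

Element Zo pattern (n=2): 0.3591485 : 0.48028299 : 0.1605685
Europium pattern (n=2): 0.228484 : 0.499032 : 0.272484
Convolve the two distributions (both contribute in 2-u steps):
  M: 0.3591485×0.228484 = 0.082060
  M+2: 0.3591485×0.499032 + 0.48028299×0.228484 = 0.288964
  M+4: 0.3591485×0.272484 + 0.48028299×0.499032 + 0.1605685×0.228484 = 0.374226
  M+6: 0.48028299×0.272484 + 0.1605685×0.499032 = 0.210998
  M+8: 0.1605685×0.272484 = 0.043752
Scale to base peak (0.374226) = 100: 21.9 : 77.2 : 100.0 : 56.4 : 11.7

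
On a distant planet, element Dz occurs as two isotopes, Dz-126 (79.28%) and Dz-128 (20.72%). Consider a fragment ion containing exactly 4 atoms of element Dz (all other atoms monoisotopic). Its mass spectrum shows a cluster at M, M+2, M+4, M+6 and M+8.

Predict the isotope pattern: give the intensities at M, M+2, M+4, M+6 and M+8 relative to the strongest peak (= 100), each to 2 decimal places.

95.66 : 100.00 : 39.20 : 6.83 : 0.45

Each Dz atom is independently Dz-126 (p = 0.7928) or Dz-128 (q = 0.2072); the cluster is the binomial expansion (p + q)^4.
P(M) = 0.7928^4 = 0.395052
P(M+2) = 4 × 0.7928^3 × 0.2072^1 = 0.412991
P(M+4) = 6 × 0.7928^2 × 0.2072^2 = 0.161904
P(M+6) = 4 × 0.7928^1 × 0.2072^3 = 0.028209
P(M+8) = 0.2072^4 = 0.001843
The M+2 peak is largest (0.412991); scaling to 100 gives 95.66 : 100.00 : 39.20 : 6.83 : 0.45.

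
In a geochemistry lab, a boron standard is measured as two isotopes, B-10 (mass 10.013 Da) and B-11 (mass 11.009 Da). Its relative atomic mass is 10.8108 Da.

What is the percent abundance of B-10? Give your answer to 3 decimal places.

19.900%

With x = fraction of B-10 (so B-11 is 1 − x):
10.013·x + 11.009·(1 − x) = 10.8108
(10.013 − 11.009)·x = 10.8108 − 11.009
x = -0.1982 / -0.996 = 0.19900 → 19.900% B-10, 80.100% B-11.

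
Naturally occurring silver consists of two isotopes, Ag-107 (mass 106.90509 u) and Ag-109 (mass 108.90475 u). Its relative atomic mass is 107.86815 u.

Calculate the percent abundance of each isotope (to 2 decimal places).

Ag-107: 51.84%, Ag-109: 48.16%

Writing the weighted mean with unknown fraction x of Ag-107:
106.90509·x + 108.90475·(1 − x) = 107.86815
(106.90509 − 108.90475)·x = 107.86815 − 108.90475
x = -1.03660 / -1.99966 = 0.51839 → 51.84% Ag-107, 48.16% Ag-109.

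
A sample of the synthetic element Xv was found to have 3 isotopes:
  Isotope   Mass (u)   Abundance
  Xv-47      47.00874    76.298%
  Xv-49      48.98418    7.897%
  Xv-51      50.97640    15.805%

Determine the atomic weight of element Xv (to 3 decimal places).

47.792 u

The abundance-weighted mean is 0.76298 × 47.00874 + 0.07897 × 48.98418 + 0.15805 × 50.97640
= 35.866728 + 3.868281 + 8.056820 = 47.791829 u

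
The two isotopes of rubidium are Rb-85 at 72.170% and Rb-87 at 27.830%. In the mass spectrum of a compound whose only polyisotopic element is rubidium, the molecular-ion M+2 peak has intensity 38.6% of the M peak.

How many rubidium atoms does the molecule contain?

For n independent Rb atoms, I(M+2)/I(M) = n · (abundance Rb-87) / (abundance Rb-85) = n · 0.27830/0.72170.
n = 0.386 × 0.72170/0.27830 = 1.00 ≈ 1

1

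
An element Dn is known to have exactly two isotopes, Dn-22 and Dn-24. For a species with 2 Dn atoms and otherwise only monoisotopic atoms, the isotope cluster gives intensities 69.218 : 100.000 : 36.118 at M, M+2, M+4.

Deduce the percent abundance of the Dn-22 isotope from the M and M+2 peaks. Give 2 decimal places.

Let p = fractional abundance of Dn-22. I(M+2)/I(M) = [C(2,1)·p^1·(1−p)] / p^2 = 2·(1−p)/p = 100.000/69.218 = 1.4447
(1−p)/p = 1.4447/2 = 0.7224  ⇒  p = 1/(1 + 0.7224) = 0.5806
Dn-22: 58.06%, Dn-24: 41.94%.

58.06%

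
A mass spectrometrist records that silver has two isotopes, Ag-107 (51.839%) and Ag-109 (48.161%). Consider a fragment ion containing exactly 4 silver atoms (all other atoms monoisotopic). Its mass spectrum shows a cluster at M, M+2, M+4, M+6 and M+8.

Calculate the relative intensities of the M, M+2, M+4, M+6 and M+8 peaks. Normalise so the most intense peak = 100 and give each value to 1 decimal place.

Each Ag atom is independently Ag-107 (p = 0.51839) or Ag-109 (q = 0.48161); the cluster is the binomial expansion (p + q)^4.
P(M) = 0.51839^4 = 0.072215
P(M+2) = 4 × 0.51839^3 × 0.48161^1 = 0.268365
P(M+4) = 6 × 0.51839^2 × 0.48161^2 = 0.373986
P(M+6) = 4 × 0.51839^1 × 0.48161^3 = 0.231634
P(M+8) = 0.48161^4 = 0.053800
The M+4 peak is largest (0.373986); scaling to 100 gives 19.3 : 71.8 : 100.0 : 61.9 : 14.4.

19.3 : 71.8 : 100.0 : 61.9 : 14.4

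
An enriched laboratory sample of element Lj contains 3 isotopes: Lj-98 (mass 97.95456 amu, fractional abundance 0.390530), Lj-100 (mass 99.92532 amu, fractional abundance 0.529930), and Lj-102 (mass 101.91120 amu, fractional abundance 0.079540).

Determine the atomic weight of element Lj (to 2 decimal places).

Ar = Σ fᵢ·mᵢ = 0.390530 × 97.95456 + 0.529930 × 99.92532 + 0.079540 × 101.91120
= 38.254194 + 52.953425 + 8.106017 = 99.313636 amu

99.31 amu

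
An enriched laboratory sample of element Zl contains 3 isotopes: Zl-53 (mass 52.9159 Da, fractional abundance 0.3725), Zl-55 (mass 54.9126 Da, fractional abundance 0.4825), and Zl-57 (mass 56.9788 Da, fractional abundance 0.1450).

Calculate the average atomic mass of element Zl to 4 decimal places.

54.4684 Da

Weight each isotope mass by its fractional abundance: 0.3725 × 52.9159 + 0.4825 × 54.9126 + 0.1450 × 56.9788
= 19.71117 + 26.49533 + 8.26193 = 54.46843 Da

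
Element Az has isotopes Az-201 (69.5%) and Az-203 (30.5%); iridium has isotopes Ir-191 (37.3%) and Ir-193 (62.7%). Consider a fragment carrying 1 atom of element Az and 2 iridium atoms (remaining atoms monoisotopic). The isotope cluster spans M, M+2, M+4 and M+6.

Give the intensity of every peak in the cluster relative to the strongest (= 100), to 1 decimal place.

Element Az pattern (n=1): 0.6950 : 0.3050
Iridium pattern (n=2): 0.139129 : 0.467742 : 0.393129
Convolve the two distributions (both contribute in 2-u steps):
  M: 0.6950×0.139129 = 0.096695
  M+2: 0.6950×0.467742 + 0.3050×0.139129 = 0.367515
  M+4: 0.6950×0.393129 + 0.3050×0.467742 = 0.415886
  M+6: 0.3050×0.393129 = 0.119904
Scale to base peak (0.415886) = 100: 23.3 : 88.4 : 100.0 : 28.8

23.3 : 88.4 : 100.0 : 28.8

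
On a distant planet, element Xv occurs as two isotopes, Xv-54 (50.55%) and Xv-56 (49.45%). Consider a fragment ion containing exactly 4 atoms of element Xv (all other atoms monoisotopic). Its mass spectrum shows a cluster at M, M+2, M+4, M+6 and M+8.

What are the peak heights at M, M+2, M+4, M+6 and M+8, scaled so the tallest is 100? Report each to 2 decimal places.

Expanding (0.5055 + 0.4945)^4:
P(M) = 0.5055^4 = 0.065296
P(M+2) = 4 × 0.5055^3 × 0.4945^1 = 0.255499
P(M+4) = 6 × 0.5055^2 × 0.4945^2 = 0.374909
P(M+6) = 4 × 0.5055^1 × 0.4945^3 = 0.244501
P(M+8) = 0.4945^4 = 0.059795
The M+4 peak is largest (0.374909); scaling to 100 gives 17.42 : 68.15 : 100.00 : 65.22 : 15.95.

17.42 : 68.15 : 100.00 : 65.22 : 15.95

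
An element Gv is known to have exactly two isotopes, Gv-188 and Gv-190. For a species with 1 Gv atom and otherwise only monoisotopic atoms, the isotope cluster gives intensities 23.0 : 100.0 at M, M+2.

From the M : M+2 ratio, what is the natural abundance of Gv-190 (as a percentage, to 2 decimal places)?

If p is the fraction of Gv that is Gv-188, then I(M+2)/I(M) = [C(1,1)·p^0·(1−p)] / p^1 = 1·(1−p)/p = 100.0/23.0 = 4.3478
(1−p)/p = 4.3478/1 = 4.3478  ⇒  p = 1/(1 + 4.3478) = 0.1870
Gv-188: 18.70%, Gv-190: 81.30%.

81.30%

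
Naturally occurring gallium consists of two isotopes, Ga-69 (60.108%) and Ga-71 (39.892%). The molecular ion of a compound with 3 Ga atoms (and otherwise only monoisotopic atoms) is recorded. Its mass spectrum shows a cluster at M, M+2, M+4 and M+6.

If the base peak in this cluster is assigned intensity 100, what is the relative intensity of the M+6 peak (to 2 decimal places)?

14.68

Binomial terms of (0.60108 + 0.39892)^3: M 0.2172, M+2 0.4324, M+4 0.2870, M+6 0.0635 → M+2 is the base peak.
P(M+2) = C(3,1) × 0.60108^2 × 0.39892^1 = 3 × 0.36129717 × 0.39892 = 0.432386 (base)
P(M+6) = C(3,3) × 0.60108^0 × 0.39892^3 = 1 × 1.0000 × 0.063483 = 0.063483
Relative intensity = 0.063483 / 0.432386 × 100 = 14.68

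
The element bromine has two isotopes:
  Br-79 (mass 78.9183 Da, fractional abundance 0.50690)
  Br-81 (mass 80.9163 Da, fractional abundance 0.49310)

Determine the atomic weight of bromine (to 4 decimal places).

79.9035 Da

Ar = Σ fᵢ·mᵢ = 0.50690 × 78.9183 + 0.49310 × 80.9163
= 40.00369 + 39.89983 = 79.90352 Da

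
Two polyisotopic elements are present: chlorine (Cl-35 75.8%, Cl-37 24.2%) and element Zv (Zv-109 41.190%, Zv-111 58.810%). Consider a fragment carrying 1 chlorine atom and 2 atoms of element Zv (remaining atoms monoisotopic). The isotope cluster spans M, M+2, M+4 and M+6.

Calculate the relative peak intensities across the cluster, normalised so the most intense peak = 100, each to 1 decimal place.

31.5 : 100.0 : 92.9 : 20.5

Chlorine pattern (n=1): 0.7580 : 0.2420
Element Zv pattern (n=2): 0.16966161 : 0.48447678 : 0.34586161
Convolve the two distributions (both contribute in 2-u steps):
  M: 0.7580×0.16966161 = 0.128604
  M+2: 0.7580×0.48447678 + 0.2420×0.16966161 = 0.408292
  M+4: 0.7580×0.34586161 + 0.2420×0.48447678 = 0.379406
  M+6: 0.2420×0.34586161 = 0.083699
Scale to base peak (0.408292) = 100: 31.5 : 100.0 : 92.9 : 20.5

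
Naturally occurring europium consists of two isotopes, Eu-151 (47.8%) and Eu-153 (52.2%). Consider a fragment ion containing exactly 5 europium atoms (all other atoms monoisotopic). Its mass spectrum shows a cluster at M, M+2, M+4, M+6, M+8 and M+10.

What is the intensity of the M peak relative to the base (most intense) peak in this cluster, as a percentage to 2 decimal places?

Term probabilities: M 0.0250, M+2 0.1363, M+4 0.2976, M+6 0.3250, M+8 0.1775, M+10 0.0388. Base peak = M+6.
P(M+6) = C(5,3) × 0.478^2 × 0.522^3 = 10 × 0.228484 × 0.14223665 = 0.324988 (base)
P(M) = C(5,0) × 0.478^5 × 0.522^0 = 1 × 0.02495396 × 1.0000 = 0.024954
Relative intensity = 0.024954 / 0.324988 × 100 = 7.68

7.68%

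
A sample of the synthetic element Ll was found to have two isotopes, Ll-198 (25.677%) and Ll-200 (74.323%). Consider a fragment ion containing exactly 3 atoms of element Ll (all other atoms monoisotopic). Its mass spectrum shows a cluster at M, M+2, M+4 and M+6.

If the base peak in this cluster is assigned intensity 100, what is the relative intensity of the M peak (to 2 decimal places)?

3.98

(0.25677 + 0.74323)^3 gives M 0.0169, M+2 0.1470, M+4 0.4255, M+6 0.4106; the largest is M+4.
P(M+4) = C(3,2) × 0.25677^1 × 0.74323^2 = 3 × 0.25677 × 0.55239083 = 0.425512 (base)
P(M) = C(3,0) × 0.25677^3 × 0.74323^0 = 1 × 0.01692906 × 1.0000 = 0.016929
Relative intensity = 0.016929 / 0.425512 × 100 = 3.98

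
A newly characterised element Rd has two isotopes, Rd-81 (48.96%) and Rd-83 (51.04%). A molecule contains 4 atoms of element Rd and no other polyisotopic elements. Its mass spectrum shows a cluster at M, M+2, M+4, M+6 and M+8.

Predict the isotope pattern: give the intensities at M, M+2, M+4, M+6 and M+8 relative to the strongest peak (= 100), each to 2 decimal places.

Expanding (0.4896 + 0.5104)^4:
P(M) = 0.4896^4 = 0.057460
P(M+2) = 4 × 0.4896^3 × 0.5104^1 = 0.239604
P(M+4) = 6 × 0.4896^2 × 0.5104^2 = 0.374676
P(M+6) = 4 × 0.4896^1 × 0.5104^3 = 0.260395
P(M+8) = 0.5104^4 = 0.067865
The M+4 peak is largest (0.374676); scaling to 100 gives 15.34 : 63.95 : 100.00 : 69.50 : 18.11.

15.34 : 63.95 : 100.00 : 69.50 : 18.11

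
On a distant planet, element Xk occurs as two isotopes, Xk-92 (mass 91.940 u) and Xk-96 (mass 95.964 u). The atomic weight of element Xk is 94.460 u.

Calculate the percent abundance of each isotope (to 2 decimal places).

Let x be the fractional abundance of Xk-92; then Xk-96 has abundance 1 − x.
91.940·x + 95.964·(1 − x) = 94.460
(91.940 − 95.964)·x = 94.460 − 95.964
x = -1.504 / -4.024 = 0.37376 → 37.38% Xk-92, 62.62% Xk-96.

Xk-92: 37.38%, Xk-96: 62.62%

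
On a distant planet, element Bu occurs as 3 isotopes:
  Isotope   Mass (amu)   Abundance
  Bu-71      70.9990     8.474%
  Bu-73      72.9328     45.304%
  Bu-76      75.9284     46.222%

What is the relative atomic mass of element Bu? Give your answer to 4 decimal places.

74.1536 amu

Average mass = Σ (abundance × isotope mass) = 0.08474 × 70.9990 + 0.45304 × 72.9328 + 0.46222 × 75.9284
= 6.01646 + 33.04148 + 35.09563 = 74.15357 amu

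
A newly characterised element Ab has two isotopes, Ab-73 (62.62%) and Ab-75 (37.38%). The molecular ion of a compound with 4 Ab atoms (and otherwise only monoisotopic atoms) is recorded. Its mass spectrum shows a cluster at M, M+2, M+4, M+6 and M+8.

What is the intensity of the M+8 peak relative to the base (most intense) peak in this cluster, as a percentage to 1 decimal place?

5.3%

Term probabilities: M 0.1538, M+2 0.3671, M+4 0.3287, M+6 0.1308, M+8 0.0195. Base peak = M+2.
P(M+2) = C(4,1) × 0.6262^3 × 0.3738^1 = 4 × 0.24554958 × 0.3738 = 0.367146 (base)
P(M+8) = C(4,4) × 0.6262^0 × 0.3738^4 = 1 × 1.0000 × 0.01952348 = 0.019523
Relative intensity = 0.019523 / 0.367146 × 100 = 5.3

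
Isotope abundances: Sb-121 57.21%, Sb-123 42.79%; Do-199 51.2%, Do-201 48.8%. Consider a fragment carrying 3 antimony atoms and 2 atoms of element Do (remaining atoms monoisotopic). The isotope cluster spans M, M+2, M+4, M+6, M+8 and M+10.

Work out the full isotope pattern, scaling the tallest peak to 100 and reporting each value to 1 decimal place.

14.6 : 60.5 : 100.0 : 82.4 : 33.8 : 5.5

Antimony pattern (n=3): 0.18724742 : 0.42015297 : 0.3142518 : 0.07834781
Element Do pattern (n=2): 0.262144 : 0.499712 : 0.238144
Convolve the two distributions (both contribute in 2-u steps):
  M: 0.18724742×0.262144 = 0.049086
  M+2: 0.18724742×0.499712 + 0.42015297×0.262144 = 0.203710
  M+4: 0.18724742×0.238144 + 0.42015297×0.499712 + 0.3142518×0.262144 = 0.336927
  M+6: 0.42015297×0.238144 + 0.3142518×0.499712 + 0.07834781×0.262144 = 0.277631
  M+8: 0.3142518×0.238144 + 0.07834781×0.499712 = 0.113989
  M+10: 0.07834781×0.238144 = 0.018658
Scale to base peak (0.336927) = 100: 14.6 : 60.5 : 100.0 : 82.4 : 33.8 : 5.5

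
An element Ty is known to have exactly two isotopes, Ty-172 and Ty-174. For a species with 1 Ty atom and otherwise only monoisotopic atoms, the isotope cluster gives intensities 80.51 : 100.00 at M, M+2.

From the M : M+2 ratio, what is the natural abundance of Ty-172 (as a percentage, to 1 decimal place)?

44.6%

If p is the fraction of Ty that is Ty-172, then I(M+2)/I(M) = [C(1,1)·p^0·(1−p)] / p^1 = 1·(1−p)/p = 100.00/80.51 = 1.2421
(1−p)/p = 1.2421/1 = 1.2421  ⇒  p = 1/(1 + 1.2421) = 0.4460
Ty-172: 44.6%, Ty-174: 55.4%.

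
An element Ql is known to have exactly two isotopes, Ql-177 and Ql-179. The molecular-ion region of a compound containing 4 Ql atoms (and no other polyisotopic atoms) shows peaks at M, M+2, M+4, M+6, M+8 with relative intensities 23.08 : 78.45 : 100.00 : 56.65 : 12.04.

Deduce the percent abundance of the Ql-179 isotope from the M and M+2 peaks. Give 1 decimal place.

Let p = fractional abundance of Ql-177. I(M+2)/I(M) = [C(4,1)·p^3·(1−p)] / p^4 = 4·(1−p)/p = 78.45/23.08 = 3.3990
(1−p)/p = 3.3990/4 = 0.8498  ⇒  p = 1/(1 + 0.8498) = 0.5406
Ql-177: 54.1%, Ql-179: 45.9%.

45.9%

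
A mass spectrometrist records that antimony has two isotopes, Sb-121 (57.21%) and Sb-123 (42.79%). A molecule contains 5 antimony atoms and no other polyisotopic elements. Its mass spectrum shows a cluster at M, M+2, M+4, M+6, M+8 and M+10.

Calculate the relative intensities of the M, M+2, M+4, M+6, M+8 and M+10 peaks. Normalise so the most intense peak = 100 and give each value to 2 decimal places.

The 5 Sb atoms are independent, so intensities follow the terms of (0.5721 + 0.4279)^5.
P(M) = 0.5721^5 = 0.061286
P(M+2) = 5 × 0.5721^4 × 0.4279^1 = 0.229192
P(M+4) = 10 × 0.5721^3 × 0.4279^2 = 0.342847
P(M+6) = 10 × 0.5721^2 × 0.4279^3 = 0.256431
P(M+8) = 5 × 0.5721^1 × 0.4279^4 = 0.095898
P(M+10) = 0.4279^5 = 0.014345
The M+4 peak is largest (0.342847); scaling to 100 gives 17.88 : 66.85 : 100.00 : 74.79 : 27.97 : 4.18.

17.88 : 66.85 : 100.00 : 74.79 : 27.97 : 4.18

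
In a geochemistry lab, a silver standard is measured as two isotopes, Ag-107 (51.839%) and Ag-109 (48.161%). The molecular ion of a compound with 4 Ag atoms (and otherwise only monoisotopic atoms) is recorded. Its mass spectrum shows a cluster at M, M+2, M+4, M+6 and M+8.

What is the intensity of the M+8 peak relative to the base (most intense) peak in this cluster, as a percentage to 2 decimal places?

14.39%

(0.51839 + 0.48161)^4 gives M 0.0722, M+2 0.2684, M+4 0.3740, M+6 0.2316, M+8 0.0538; the largest is M+4.
P(M+4) = C(4,2) × 0.51839^2 × 0.48161^2 = 6 × 0.26872819 × 0.23194819 = 0.373986 (base)
P(M+8) = C(4,4) × 0.51839^0 × 0.48161^4 = 1 × 1.0000 × 0.05379996 = 0.053800
Relative intensity = 0.053800 / 0.373986 × 100 = 14.39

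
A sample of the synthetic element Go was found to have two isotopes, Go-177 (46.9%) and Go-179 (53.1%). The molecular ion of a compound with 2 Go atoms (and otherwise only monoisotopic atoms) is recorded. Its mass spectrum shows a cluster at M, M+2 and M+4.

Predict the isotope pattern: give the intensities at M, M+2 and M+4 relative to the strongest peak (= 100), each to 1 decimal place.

44.2 : 100.0 : 56.6

The 2 Go atoms are independent, so intensities follow the terms of (0.469 + 0.531)^2.
P(M) = 0.469^2 = 0.219961
P(M+2) = 2 × 0.469^1 × 0.531^1 = 0.498078
P(M+4) = 0.531^2 = 0.281961
The M+2 peak is largest (0.498078); scaling to 100 gives 44.2 : 100.0 : 56.6.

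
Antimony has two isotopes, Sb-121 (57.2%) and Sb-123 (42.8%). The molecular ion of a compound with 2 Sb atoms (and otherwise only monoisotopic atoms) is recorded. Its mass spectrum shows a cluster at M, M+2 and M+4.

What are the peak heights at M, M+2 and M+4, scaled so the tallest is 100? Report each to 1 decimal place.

Expanding (0.572 + 0.428)^2:
P(M) = 0.572^2 = 0.327184
P(M+2) = 2 × 0.572^1 × 0.428^1 = 0.489632
P(M+4) = 0.428^2 = 0.183184
The M+2 peak is largest (0.489632); scaling to 100 gives 66.8 : 100.0 : 37.4.

66.8 : 100.0 : 37.4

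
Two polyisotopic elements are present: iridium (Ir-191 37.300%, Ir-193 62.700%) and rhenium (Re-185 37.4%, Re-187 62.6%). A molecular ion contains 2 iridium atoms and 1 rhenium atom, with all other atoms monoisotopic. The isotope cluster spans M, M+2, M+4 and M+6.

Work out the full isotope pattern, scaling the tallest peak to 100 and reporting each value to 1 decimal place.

11.8 : 59.6 : 100.0 : 56.0

Iridium pattern (n=2): 0.139129 : 0.467742 : 0.393129
Rhenium pattern (n=1): 0.3740 : 0.6260
Convolve the two distributions (both contribute in 2-u steps):
  M: 0.139129×0.3740 = 0.052034
  M+2: 0.139129×0.6260 + 0.467742×0.3740 = 0.262030
  M+4: 0.467742×0.6260 + 0.393129×0.3740 = 0.439837
  M+6: 0.393129×0.6260 = 0.246099
Scale to base peak (0.439837) = 100: 11.8 : 59.6 : 100.0 : 56.0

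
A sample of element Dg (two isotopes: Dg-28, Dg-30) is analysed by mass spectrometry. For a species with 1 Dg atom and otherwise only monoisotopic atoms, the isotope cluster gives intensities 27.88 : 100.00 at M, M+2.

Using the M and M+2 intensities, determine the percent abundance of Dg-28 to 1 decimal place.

Write p for the Dg-28 fraction. I(M+2)/I(M) = [C(1,1)·p^0·(1−p)] / p^1 = 1·(1−p)/p = 100.00/27.88 = 3.5868
(1−p)/p = 3.5868/1 = 3.5868  ⇒  p = 1/(1 + 3.5868) = 0.2180
Dg-28: 21.8%, Dg-30: 78.2%.

21.8%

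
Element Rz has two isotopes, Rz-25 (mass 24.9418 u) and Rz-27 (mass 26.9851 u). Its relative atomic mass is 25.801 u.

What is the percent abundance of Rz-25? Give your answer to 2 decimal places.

Let x be the fractional abundance of Rz-25; then Rz-27 has abundance 1 − x.
24.9418·x + 26.9851·(1 − x) = 25.801
(24.9418 − 26.9851)·x = 25.801 − 26.9851
x = -1.1841 / -2.0433 = 0.57950 → 57.95% Rz-25, 42.05% Rz-27.

57.95%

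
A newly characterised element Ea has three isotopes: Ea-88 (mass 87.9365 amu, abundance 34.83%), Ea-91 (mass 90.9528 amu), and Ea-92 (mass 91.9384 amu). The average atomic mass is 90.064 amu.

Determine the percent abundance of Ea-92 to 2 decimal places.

16.41%

Let x and y be the fractions of Ea-91 and Ea-92. Then x + y = 1 − 0.3483 = 0.6517 and 90.9528x + 91.9384y = 90.064 − 0.3483×87.9365 = 59.43571705.
Substituting: 90.9528x + 91.9384(0.6517 − x) = 59.43571705
(90.9528 − 91.9384)x = -0.48053823  ⇒  x = 0.48756, y = 0.16414
Ea-91: 48.76%, Ea-92: 16.41%.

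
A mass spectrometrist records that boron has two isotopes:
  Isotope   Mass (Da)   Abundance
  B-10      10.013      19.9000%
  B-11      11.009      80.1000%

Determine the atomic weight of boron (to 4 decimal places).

Weight each isotope mass by its fractional abundance: 0.199000 × 10.013 + 0.801000 × 11.009
= 1.99259 + 8.81821 = 10.81080 Da

10.8108 Da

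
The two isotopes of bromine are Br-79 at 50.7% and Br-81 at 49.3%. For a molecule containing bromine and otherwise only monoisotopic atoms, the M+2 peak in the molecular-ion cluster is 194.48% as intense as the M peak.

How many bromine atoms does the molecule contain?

2

For n independent Br atoms, I(M+2)/I(M) = n · (abundance Br-81) / (abundance Br-79) = n · 0.493/0.507.
n = 1.9448 × 0.507/0.493 = 2.00 ≈ 2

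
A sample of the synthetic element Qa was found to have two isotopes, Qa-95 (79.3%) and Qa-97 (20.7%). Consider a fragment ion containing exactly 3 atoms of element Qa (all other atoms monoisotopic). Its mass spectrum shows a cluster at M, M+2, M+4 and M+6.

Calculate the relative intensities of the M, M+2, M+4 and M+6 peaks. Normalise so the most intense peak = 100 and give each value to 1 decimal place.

100.0 : 78.3 : 20.4 : 1.8

Each Qa atom is independently Qa-95 (p = 0.793) or Qa-97 (q = 0.207); the cluster is the binomial expansion (p + q)^3.
P(M) = 0.793^3 = 0.498677
P(M+2) = 3 × 0.793^2 × 0.207^1 = 0.390515
P(M+4) = 3 × 0.793^1 × 0.207^2 = 0.101938
P(M+6) = 0.207^3 = 0.008870
The M peak is largest (0.498677); scaling to 100 gives 100.0 : 78.3 : 20.4 : 1.8.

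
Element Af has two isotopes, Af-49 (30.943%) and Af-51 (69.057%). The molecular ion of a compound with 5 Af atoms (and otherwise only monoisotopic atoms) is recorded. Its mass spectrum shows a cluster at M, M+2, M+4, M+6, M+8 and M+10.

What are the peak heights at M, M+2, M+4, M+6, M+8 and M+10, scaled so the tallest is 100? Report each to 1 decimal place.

Each Af atom is independently Af-49 (p = 0.30943) or Af-51 (q = 0.69057); the cluster is the binomial expansion (p + q)^5.
P(M) = 0.30943^5 = 0.002837
P(M+2) = 5 × 0.30943^4 × 0.69057^1 = 0.031654
P(M+4) = 10 × 0.30943^3 × 0.69057^2 = 0.141287
P(M+6) = 10 × 0.30943^2 × 0.69057^3 = 0.315317
P(M+8) = 5 × 0.30943^1 × 0.69057^4 = 0.351855
P(M+10) = 0.69057^5 = 0.157050
The M+8 peak is largest (0.351855); scaling to 100 gives 0.8 : 9.0 : 40.2 : 89.6 : 100.0 : 44.6.

0.8 : 9.0 : 40.2 : 89.6 : 100.0 : 44.6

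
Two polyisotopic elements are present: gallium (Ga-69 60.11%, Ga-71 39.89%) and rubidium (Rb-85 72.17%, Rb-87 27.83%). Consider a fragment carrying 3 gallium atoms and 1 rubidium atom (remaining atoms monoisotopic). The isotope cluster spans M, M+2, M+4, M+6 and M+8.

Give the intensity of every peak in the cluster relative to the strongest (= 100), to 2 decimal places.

42.08 : 100.00 : 87.90 : 33.74 : 4.74

Gallium pattern (n=3): 0.21719018 : 0.43239309 : 0.28694328 : 0.06347345
Rubidium pattern (n=1): 0.7217 : 0.2783
Convolve the two distributions (both contribute in 2-u steps):
  M: 0.21719018×0.7217 = 0.156746
  M+2: 0.21719018×0.2783 + 0.43239309×0.7217 = 0.372502
  M+4: 0.43239309×0.2783 + 0.28694328×0.7217 = 0.327422
  M+6: 0.28694328×0.2783 + 0.06347345×0.7217 = 0.125665
  M+8: 0.06347345×0.2783 = 0.017665
Scale to base peak (0.372502) = 100: 42.08 : 100.00 : 87.90 : 33.74 : 4.74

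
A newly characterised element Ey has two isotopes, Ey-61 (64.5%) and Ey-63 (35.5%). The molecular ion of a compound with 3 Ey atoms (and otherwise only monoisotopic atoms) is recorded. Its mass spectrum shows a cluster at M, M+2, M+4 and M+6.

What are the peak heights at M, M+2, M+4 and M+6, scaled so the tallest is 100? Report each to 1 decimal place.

Expanding (0.645 + 0.355)^3:
P(M) = 0.645^3 = 0.268336
P(M+2) = 3 × 0.645^2 × 0.355^1 = 0.443067
P(M+4) = 3 × 0.645^1 × 0.355^2 = 0.243858
P(M+6) = 0.355^3 = 0.044739
The M+2 peak is largest (0.443067); scaling to 100 gives 60.6 : 100.0 : 55.0 : 10.1.

60.6 : 100.0 : 55.0 : 10.1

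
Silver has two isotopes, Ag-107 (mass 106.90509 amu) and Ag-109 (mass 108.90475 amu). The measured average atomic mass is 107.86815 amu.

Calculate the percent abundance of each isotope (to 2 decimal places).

Writing the weighted mean with unknown fraction x of Ag-107:
106.90509·x + 108.90475·(1 − x) = 107.86815
(106.90509 − 108.90475)·x = 107.86815 − 108.90475
x = -1.03660 / -1.99966 = 0.51839 → 51.84% Ag-107, 48.16% Ag-109.

Ag-107: 51.84%, Ag-109: 48.16%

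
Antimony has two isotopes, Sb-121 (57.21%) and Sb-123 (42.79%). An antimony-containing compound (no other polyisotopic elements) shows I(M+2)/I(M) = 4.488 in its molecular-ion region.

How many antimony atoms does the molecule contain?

The M+2/M ratio from n Sb atoms is n · q/p = n · 0.4279/0.5721.
n = 4.488 × 0.5721/0.4279 = 6.00 ≈ 6

6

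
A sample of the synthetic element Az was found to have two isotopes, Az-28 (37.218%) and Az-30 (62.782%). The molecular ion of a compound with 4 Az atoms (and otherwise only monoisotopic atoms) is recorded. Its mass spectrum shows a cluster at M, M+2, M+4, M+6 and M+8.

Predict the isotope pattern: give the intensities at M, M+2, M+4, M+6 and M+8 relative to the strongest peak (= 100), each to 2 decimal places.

Expanding (0.37218 + 0.62782)^4:
P(M) = 0.37218^4 = 0.019187
P(M+2) = 4 × 0.37218^3 × 0.62782^1 = 0.129466
P(M+4) = 6 × 0.37218^2 × 0.62782^2 = 0.327588
P(M+6) = 4 × 0.37218^1 × 0.62782^3 = 0.368399
P(M+8) = 0.62782^4 = 0.155360
The M+6 peak is largest (0.368399); scaling to 100 gives 5.21 : 35.14 : 88.92 : 100.00 : 42.17.

5.21 : 35.14 : 88.92 : 100.00 : 42.17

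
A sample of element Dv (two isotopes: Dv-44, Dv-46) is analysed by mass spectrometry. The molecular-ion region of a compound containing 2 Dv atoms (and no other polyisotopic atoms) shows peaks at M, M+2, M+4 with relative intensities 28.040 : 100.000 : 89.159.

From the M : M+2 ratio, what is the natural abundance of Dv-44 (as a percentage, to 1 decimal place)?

Let p = fractional abundance of Dv-44. I(M+2)/I(M) = [C(2,1)·p^1·(1−p)] / p^2 = 2·(1−p)/p = 100.000/28.040 = 3.5663
(1−p)/p = 3.5663/2 = 1.7832  ⇒  p = 1/(1 + 1.7832) = 0.3593
Dv-44: 35.9%, Dv-46: 64.1%.

35.9%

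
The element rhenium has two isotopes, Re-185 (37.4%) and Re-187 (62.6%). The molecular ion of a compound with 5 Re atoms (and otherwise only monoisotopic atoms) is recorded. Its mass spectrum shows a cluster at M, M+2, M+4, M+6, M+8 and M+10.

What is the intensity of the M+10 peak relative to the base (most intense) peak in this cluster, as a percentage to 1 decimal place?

28.0%

Binomial terms of (0.374 + 0.626)^5: M 0.0073, M+2 0.0612, M+4 0.2050, M+6 0.3431, M+8 0.2872, M+10 0.0961 → M+6 is the base peak.
P(M+6) = C(5,3) × 0.374^2 × 0.626^3 = 10 × 0.139876 × 0.24531438 = 0.343136 (base)
P(M+10) = C(5,5) × 0.374^0 × 0.626^5 = 1 × 1.0000 × 0.09613282 = 0.096133
Relative intensity = 0.096133 / 0.343136 × 100 = 28.0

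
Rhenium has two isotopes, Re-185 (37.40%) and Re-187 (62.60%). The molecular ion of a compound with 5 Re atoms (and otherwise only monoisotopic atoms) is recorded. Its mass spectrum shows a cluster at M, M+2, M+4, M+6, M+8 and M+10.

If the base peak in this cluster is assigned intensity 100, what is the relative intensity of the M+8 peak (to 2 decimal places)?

83.69

(0.3740 + 0.6260)^5 gives M 0.0073, M+2 0.0612, M+4 0.2050, M+6 0.3431, M+8 0.2872, M+10 0.0961; the largest is M+6.
P(M+6) = C(5,3) × 0.3740^2 × 0.6260^3 = 10 × 0.139876 × 0.24531438 = 0.343136 (base)
P(M+8) = C(5,4) × 0.3740^1 × 0.6260^4 = 5 × 0.3740 × 0.1535668 = 0.287170
Relative intensity = 0.287170 / 0.343136 × 100 = 83.69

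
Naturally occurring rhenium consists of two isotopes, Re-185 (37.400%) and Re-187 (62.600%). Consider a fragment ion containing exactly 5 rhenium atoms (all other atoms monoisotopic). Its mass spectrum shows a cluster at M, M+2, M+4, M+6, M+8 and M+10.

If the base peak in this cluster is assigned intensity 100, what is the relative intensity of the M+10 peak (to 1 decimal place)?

28.0

Binomial terms of (0.37400 + 0.62600)^5: M 0.0073, M+2 0.0612, M+4 0.2050, M+6 0.3431, M+8 0.2872, M+10 0.0961 → M+6 is the base peak.
P(M+6) = C(5,3) × 0.37400^2 × 0.62600^3 = 10 × 0.139876 × 0.24531438 = 0.343136 (base)
P(M+10) = C(5,5) × 0.37400^0 × 0.62600^5 = 1 × 1.0000 × 0.09613282 = 0.096133
Relative intensity = 0.096133 / 0.343136 × 100 = 28.0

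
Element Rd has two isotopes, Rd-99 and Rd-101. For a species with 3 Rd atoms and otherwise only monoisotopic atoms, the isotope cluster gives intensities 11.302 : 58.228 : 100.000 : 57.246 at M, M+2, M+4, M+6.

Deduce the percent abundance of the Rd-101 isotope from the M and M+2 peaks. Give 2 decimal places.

If p is the fraction of Rd that is Rd-99, then I(M+2)/I(M) = [C(3,1)·p^2·(1−p)] / p^3 = 3·(1−p)/p = 58.228/11.302 = 5.1520
(1−p)/p = 5.1520/3 = 1.7173  ⇒  p = 1/(1 + 1.7173) = 0.3680
Rd-99: 36.80%, Rd-101: 63.20%.

63.20%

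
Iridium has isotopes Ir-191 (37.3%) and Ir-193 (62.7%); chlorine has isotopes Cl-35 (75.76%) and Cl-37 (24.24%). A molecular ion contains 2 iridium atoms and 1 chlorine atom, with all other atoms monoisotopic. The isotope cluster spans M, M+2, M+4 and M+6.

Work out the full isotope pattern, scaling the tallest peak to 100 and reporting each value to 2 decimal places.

25.63 : 94.38 : 100.00 : 23.17

Iridium pattern (n=2): 0.139129 : 0.467742 : 0.393129
Chlorine pattern (n=1): 0.7576 : 0.2424
Convolve the two distributions (both contribute in 2-u steps):
  M: 0.139129×0.7576 = 0.105404
  M+2: 0.139129×0.2424 + 0.467742×0.7576 = 0.388086
  M+4: 0.467742×0.2424 + 0.393129×0.7576 = 0.411215
  M+6: 0.393129×0.2424 = 0.095294
Scale to base peak (0.411215) = 100: 25.63 : 94.38 : 100.00 : 23.17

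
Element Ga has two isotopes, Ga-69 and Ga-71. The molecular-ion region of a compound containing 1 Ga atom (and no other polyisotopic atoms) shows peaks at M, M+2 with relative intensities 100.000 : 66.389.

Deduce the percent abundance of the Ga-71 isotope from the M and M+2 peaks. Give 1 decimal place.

39.9%

If p is the fraction of Ga that is Ga-69, then I(M+2)/I(M) = [C(1,1)·p^0·(1−p)] / p^1 = 1·(1−p)/p = 66.389/100.000 = 0.6639
(1−p)/p = 0.6639/1 = 0.6639  ⇒  p = 1/(1 + 0.6639) = 0.6010
Ga-69: 60.1%, Ga-71: 39.9%.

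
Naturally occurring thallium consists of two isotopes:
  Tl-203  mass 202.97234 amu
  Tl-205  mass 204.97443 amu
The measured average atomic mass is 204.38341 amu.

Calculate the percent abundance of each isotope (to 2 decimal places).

With x = fraction of Tl-203 (so Tl-205 is 1 − x):
202.97234·x + 204.97443·(1 − x) = 204.38341
(202.97234 − 204.97443)·x = 204.38341 − 204.97443
x = -0.59102 / -2.00209 = 0.29520 → 29.52% Tl-203, 70.48% Tl-205.

Tl-203: 29.52%, Tl-205: 70.48%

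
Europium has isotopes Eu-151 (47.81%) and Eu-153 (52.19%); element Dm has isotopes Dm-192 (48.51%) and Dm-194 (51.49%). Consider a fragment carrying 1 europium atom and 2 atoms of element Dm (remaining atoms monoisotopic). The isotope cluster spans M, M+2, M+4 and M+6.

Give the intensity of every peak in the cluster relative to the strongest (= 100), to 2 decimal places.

29.04 : 93.34 : 100.00 : 35.71

Europium pattern (n=1): 0.4781 : 0.5219
Element Dm pattern (n=2): 0.23532201 : 0.49955598 : 0.26512201
Convolve the two distributions (both contribute in 2-u steps):
  M: 0.4781×0.23532201 = 0.112507
  M+2: 0.4781×0.49955598 + 0.5219×0.23532201 = 0.361652
  M+4: 0.4781×0.26512201 + 0.5219×0.49955598 = 0.387473
  M+6: 0.5219×0.26512201 = 0.138367
Scale to base peak (0.387473) = 100: 29.04 : 93.34 : 100.00 : 35.71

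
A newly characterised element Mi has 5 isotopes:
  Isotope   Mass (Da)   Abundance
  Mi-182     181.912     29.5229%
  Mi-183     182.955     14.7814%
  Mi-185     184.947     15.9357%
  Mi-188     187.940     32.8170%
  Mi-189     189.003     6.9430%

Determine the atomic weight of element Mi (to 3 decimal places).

Weight each isotope mass by its fractional abundance: 0.295229 × 181.912 + 0.147814 × 182.955 + 0.159357 × 184.947 + 0.328170 × 187.940 + 0.069430 × 189.003
= 53.7057 + 27.0433 + 29.4726 + 61.6763 + 13.1225 = 185.0204 Da

185.020 Da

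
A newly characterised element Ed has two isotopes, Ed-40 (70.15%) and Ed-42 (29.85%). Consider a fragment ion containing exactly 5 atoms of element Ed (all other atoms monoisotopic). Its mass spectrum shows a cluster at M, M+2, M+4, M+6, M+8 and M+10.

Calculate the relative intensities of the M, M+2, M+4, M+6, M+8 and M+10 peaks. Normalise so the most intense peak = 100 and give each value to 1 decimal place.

47.0 : 100.0 : 85.1 : 36.2 : 7.7 : 0.7

The 5 Ed atoms are independent, so intensities follow the terms of (0.7015 + 0.2985)^5.
P(M) = 0.7015^5 = 0.169878
P(M+2) = 5 × 0.7015^4 × 0.2985^1 = 0.361431
P(M+4) = 10 × 0.7015^3 × 0.2985^2 = 0.307590
P(M+6) = 10 × 0.7015^2 × 0.2985^3 = 0.130885
P(M+8) = 5 × 0.7015^1 × 0.2985^4 = 0.027847
P(M+10) = 0.2985^5 = 0.002370
The M+2 peak is largest (0.361431); scaling to 100 gives 47.0 : 100.0 : 85.1 : 36.2 : 7.7 : 0.7.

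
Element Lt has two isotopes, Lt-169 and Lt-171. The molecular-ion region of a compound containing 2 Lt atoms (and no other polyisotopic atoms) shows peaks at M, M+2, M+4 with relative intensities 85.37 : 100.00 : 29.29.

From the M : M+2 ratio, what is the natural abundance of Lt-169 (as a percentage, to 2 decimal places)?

If p is the fraction of Lt that is Lt-169, then I(M+2)/I(M) = [C(2,1)·p^1·(1−p)] / p^2 = 2·(1−p)/p = 100.00/85.37 = 1.1714
(1−p)/p = 1.1714/2 = 0.5857  ⇒  p = 1/(1 + 0.5857) = 0.6306
Lt-169: 63.06%, Lt-171: 36.94%.

63.06%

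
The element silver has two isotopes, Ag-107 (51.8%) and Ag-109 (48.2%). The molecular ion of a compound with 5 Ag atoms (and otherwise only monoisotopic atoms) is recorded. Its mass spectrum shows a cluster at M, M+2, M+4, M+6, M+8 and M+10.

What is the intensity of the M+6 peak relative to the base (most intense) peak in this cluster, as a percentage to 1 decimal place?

Binomial terms of (0.518 + 0.482)^5: M 0.0373, M+2 0.1735, M+4 0.3229, M+6 0.3005, M+8 0.1398, M+10 0.0260 → M+4 is the base peak.
P(M+4) = C(5,2) × 0.518^3 × 0.482^2 = 10 × 0.13899183 × 0.232324 = 0.322911 (base)
P(M+6) = C(5,3) × 0.518^2 × 0.482^3 = 10 × 0.268324 × 0.11198017 = 0.300470
Relative intensity = 0.300470 / 0.322911 × 100 = 93.1

93.1%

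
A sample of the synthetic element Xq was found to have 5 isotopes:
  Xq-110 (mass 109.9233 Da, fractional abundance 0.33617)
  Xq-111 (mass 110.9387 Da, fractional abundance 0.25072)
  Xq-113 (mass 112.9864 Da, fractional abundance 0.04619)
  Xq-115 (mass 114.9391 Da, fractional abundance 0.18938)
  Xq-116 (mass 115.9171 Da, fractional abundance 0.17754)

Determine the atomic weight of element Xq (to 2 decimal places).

112.33 Da

Average mass = Σ (abundance × isotope mass) = 0.33617 × 109.9233 + 0.25072 × 110.9387 + 0.04619 × 112.9864 + 0.18938 × 114.9391 + 0.17754 × 115.9171
= 36.95292 + 27.81455 + 5.21884 + 21.76717 + 20.57992 = 112.33340 Da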